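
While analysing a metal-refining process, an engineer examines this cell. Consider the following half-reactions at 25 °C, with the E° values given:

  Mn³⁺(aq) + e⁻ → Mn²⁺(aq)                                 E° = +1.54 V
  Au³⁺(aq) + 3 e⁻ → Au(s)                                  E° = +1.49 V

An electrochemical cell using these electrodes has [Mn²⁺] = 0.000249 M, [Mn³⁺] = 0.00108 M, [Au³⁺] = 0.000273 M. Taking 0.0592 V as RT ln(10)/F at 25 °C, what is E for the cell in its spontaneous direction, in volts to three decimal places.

Mn³⁺/Mn²⁺ is the cathode (higher E°), Au³⁺/Au the anode: E°cell = +1.54 − (+1.49) = +0.05 V, n = 3.
Overall: 3 Mn³⁺(aq) + Au(s) → 3 Mn²⁺(aq) + Au³⁺(aq)
Q = [Mn²⁺]^3·[Au³⁺] / ([Mn³⁺]^3); log Q = -5.476.
E = E° − (0.0592/n) log Q = +0.05 − (0.0592/3)(-5.476) = +0.158 V.

+0.158 V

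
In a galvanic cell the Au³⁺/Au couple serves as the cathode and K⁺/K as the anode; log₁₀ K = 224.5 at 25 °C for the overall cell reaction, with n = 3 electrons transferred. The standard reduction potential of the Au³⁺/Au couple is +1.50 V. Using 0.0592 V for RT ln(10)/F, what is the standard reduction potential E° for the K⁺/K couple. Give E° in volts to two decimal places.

E°cell = (0.0592/n)·log K = (0.0592/3)(224.5) = +4.430 V.
Since Au³⁺/Au is the cathode and K⁺/K the anode, E°cell = E°(Au³⁺/Au) − E°(K⁺/K).
So E°(K⁺/K) = E°(Au³⁺/Au) − E°cell = (+1.50) − (+4.430) = -2.93 V.

-2.93 V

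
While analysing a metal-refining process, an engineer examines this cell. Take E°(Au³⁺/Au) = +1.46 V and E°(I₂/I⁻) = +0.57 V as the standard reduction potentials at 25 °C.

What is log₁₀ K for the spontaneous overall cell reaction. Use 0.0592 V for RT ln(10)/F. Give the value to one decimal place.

Cathode: Au³⁺/Au; anode: I₂/I⁻. E°cell = +0.89 V, n = 6.
log K = nE°cell / 0.0592 = (6)(+0.89) / 0.0592 = 90.2.

90.2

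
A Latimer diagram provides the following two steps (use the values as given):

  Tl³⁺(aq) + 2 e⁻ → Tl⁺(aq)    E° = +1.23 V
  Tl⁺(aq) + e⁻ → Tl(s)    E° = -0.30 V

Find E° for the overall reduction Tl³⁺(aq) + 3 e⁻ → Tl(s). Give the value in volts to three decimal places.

Since ΔG° = −nFE° is additive over sequential reductions, n₃E°₃ = n₁E°₁ + n₂E°₂.
E°₃ = (2×+1.23 + 1×-0.30) / 3 = (+2.160) / 3 = +0.720 V.
E° values themselves are not directly additive — weighting by electron count is essential.

+0.720 V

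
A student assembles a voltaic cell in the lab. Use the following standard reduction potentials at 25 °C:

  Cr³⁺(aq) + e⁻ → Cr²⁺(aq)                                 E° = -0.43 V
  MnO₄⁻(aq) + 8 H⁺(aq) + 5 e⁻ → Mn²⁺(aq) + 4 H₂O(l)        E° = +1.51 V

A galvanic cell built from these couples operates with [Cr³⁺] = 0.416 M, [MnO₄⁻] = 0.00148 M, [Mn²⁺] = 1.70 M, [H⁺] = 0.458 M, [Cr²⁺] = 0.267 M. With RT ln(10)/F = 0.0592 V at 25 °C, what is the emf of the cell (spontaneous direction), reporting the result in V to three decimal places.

MnO₄⁻/Mn²⁺ is the cathode (higher E°), Cr³⁺/Cr²⁺ the anode: E°cell = +1.51 − (-0.43) = +1.94 V, n = 5.
Overall: MnO₄⁻(aq) + 8 H⁺(aq) + 5 Cr²⁺(aq) → Mn²⁺(aq) + 4 H₂O(l) + 5 Cr³⁺(aq)
Q = [Mn²⁺]·[Cr³⁺]^5 / ([MnO₄⁻]·[H⁺]^8·[Cr²⁺]^5); log Q = 6.736.
E = E° − (0.0592/n) log Q = +1.94 − (0.0592/5)(6.736) = +1.860 V.

+1.860 V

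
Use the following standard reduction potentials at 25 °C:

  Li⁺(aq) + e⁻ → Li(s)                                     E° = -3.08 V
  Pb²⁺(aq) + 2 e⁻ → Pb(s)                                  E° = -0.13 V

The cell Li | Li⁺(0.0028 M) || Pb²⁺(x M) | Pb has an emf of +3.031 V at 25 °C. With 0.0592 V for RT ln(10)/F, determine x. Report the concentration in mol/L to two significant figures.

Pb²⁺/Pb is the cathode, Li⁺/Li the anode: E°cell = +2.95 V, n = 2.
Overall reaction: Pb²⁺(aq) + 2 Li(s) → Pb(s) + 2 Li⁺(aq); Q = [Li⁺]^2/[Pb²⁺]^1.
From E = E° − (0.0592/n) log Q: log Q = (E° − E)·n/0.0592 = (+2.95 − (+3.031))·2/0.0592 = -2.7365.
So 1·log[Pb²⁺] = 2·log(0.0028) − log Q = -5.1057 − (-2.7365) = -2.3692; [Pb²⁺] = 10^(-2.3692) ≈ 0.0043 M.

0.0043 M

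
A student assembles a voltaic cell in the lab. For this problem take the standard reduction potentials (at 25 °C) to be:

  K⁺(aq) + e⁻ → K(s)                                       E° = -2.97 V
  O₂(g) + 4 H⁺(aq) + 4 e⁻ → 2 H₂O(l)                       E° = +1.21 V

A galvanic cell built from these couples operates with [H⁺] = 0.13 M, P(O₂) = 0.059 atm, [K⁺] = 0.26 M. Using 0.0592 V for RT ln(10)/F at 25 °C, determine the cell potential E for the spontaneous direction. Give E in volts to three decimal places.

O₂/H₂O is the cathode (higher E°), K⁺/K the anode: E°cell = +1.21 − (-2.97) = +4.18 V, n = 4.
Overall: O₂(g) + 4 H⁺(aq) + 4 K(s) → 2 H₂O(l) + 4 K⁺(aq)
Q = [K⁺]^4 / (P(O₂)·[H⁺]^4); log Q = 2.433.
E = E° − (0.0592/n) log Q = +4.18 − (0.0592/4)(2.433) = +4.144 V.

+4.144 V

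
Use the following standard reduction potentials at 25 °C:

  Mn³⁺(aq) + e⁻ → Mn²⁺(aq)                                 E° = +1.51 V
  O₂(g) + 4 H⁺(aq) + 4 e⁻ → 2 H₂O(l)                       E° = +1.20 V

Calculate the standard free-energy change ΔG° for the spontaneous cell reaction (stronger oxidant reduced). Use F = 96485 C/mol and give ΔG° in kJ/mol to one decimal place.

Mn³⁺/Mn²⁺ (E° = +1.51 V) is the cathode; O₂/H₂O (E° = +1.20 V) is the anode, so E°cell = +0.31 V.
Balancing electrons gives n = 4 (lcm of 1 and 4).
ΔG° = −nFE° = −(4)(96485)(+0.31) = -119,641 J = -119.6 kJ/mol.

-119.6 kJ/mol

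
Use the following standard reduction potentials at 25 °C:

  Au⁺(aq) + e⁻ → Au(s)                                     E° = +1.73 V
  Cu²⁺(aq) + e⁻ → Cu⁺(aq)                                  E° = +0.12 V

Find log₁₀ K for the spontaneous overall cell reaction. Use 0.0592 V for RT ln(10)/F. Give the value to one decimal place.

27.2

Cathode: Au⁺/Au; anode: Cu²⁺/Cu⁺. E°cell = +1.61 V, n = 1.
log K = nE°cell / 0.0592 = (1)(+1.61) / 0.0592 = 27.2.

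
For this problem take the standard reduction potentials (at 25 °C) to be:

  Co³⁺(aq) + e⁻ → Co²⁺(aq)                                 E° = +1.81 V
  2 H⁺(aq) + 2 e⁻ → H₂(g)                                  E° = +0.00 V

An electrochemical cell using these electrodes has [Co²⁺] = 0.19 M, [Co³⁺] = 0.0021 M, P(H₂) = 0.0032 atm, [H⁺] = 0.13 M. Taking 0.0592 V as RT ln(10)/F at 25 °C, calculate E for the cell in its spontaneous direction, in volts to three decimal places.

+1.673 V

Co³⁺/Co²⁺ is the cathode (higher E°), H⁺/H₂ the anode: E°cell = +1.81 − (+0.00) = +1.81 V, n = 2.
Overall: 2 Co³⁺(aq) + H₂(g) → 2 Co²⁺(aq) + 2 H⁺(aq)
Q = [Co²⁺]^2·[H⁺]^2 / ([Co³⁺]^2·P(H₂)); log Q = 4.636.
E = E° − (0.0592/n) log Q = +1.81 − (0.0592/2)(4.636) = +1.673 V.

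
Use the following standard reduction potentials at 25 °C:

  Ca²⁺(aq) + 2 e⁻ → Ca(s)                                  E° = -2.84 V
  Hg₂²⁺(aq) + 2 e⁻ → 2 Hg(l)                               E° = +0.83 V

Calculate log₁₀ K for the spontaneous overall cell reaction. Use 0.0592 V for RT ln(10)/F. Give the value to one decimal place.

124.0

Cathode: Hg₂²⁺/Hg; anode: Ca²⁺/Ca. E°cell = +3.67 V, n = 2.
log K = nE°cell / 0.0592 = (2)(+3.67) / 0.0592 = 124.0.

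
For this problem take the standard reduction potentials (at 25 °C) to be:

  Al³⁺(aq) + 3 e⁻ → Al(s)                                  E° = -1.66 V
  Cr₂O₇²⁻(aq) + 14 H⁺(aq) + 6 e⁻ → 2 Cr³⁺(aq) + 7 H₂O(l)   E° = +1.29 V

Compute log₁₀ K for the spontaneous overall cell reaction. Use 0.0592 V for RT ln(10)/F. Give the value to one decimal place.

Cathode: Cr₂O₇²⁻/Cr³⁺; anode: Al³⁺/Al. E°cell = +2.95 V, n = 6.
log K = nE°cell / 0.0592 = (6)(+2.95) / 0.0592 = 299.0.

299.0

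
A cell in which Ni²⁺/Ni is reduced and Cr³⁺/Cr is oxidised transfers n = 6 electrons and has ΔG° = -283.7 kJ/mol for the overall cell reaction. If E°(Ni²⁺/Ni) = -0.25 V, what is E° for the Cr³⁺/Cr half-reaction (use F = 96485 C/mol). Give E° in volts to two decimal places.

E°cell = −ΔG°/(nF) = −(-283.7×10³)/((6)(96485)) = +0.490 V.
Since Ni²⁺/Ni is the cathode and Cr³⁺/Cr the anode, E°cell = E°(Ni²⁺/Ni) − E°(Cr³⁺/Cr).
So E°(Cr³⁺/Cr) = E°(Ni²⁺/Ni) − E°cell = (-0.25) − (+0.490) = -0.74 V.

-0.74 V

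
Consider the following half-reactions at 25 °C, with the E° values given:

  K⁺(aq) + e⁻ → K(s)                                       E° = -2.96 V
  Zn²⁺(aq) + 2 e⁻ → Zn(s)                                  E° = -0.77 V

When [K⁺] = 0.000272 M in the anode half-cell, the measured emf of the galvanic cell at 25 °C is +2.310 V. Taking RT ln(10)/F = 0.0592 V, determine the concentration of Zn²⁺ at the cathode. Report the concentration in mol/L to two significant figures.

Zn²⁺/Zn is the cathode, K⁺/K the anode: E°cell = +2.19 V, n = 2.
Overall reaction: Zn²⁺(aq) + 2 K(s) → Zn(s) + 2 K⁺(aq); Q = [K⁺]^2/[Zn²⁺]^1.
From E = E° − (0.0592/n) log Q: log Q = (E° − E)·n/0.0592 = (+2.19 − (+2.310))·2/0.0592 = -4.0541.
So 1·log[Zn²⁺] = 2·log(0.000272) − log Q = -7.1309 − (-4.0541) = -3.0768; [Zn²⁺] = 10^(-3.0768) ≈ 0.00084 M.

0.00084 M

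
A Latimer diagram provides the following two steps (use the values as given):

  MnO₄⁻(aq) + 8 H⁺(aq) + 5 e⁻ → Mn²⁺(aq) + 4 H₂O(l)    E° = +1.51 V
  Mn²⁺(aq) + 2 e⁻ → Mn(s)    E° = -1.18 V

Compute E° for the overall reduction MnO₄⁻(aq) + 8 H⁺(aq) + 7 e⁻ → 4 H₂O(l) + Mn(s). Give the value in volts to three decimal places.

+0.741 V

Adding the free-energy changes (−nFE°) of the two steps gives −n₃FE°₃ = −n₁FE°₁ − n₂FE°₂.
E°₃ = (5×+1.51 + 2×-1.18) / 7 = (+5.190) / 7 = +0.741 V.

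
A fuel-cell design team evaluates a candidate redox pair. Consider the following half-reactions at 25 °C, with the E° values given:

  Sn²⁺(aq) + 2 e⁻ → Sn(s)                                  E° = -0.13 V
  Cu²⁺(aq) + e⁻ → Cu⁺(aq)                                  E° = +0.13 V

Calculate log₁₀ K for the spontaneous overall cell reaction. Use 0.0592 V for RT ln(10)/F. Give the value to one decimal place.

Cathode: Cu²⁺/Cu⁺; anode: Sn²⁺/Sn. E°cell = +0.26 V, n = 2.
log K = nE°cell / 0.0592 = (2)(+0.26) / 0.0592 = 8.8.

8.8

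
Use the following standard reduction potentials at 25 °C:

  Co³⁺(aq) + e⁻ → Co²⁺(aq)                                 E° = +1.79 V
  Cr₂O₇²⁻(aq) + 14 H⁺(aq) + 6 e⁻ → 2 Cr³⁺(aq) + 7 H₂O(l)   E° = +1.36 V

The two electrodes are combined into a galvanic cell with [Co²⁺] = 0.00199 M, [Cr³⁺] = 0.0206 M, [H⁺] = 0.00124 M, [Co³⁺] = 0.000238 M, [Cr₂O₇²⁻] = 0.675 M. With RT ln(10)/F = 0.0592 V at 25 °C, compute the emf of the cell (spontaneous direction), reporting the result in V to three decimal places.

+0.745 V

Co³⁺/Co²⁺ is the cathode (higher E°), Cr₂O₇²⁻/Cr³⁺ the anode: E°cell = +1.79 − (+1.36) = +0.43 V, n = 6.
Overall: 6 Co³⁺(aq) + 2 Cr³⁺(aq) + 7 H₂O(l) → 6 Co²⁺(aq) + Cr₂O₇²⁻(aq) + 14 H⁺(aq)
Q = [Co²⁺]^6·[Cr₂O₇²⁻]·[H⁺]^14 / ([Co³⁺]^6·[Cr³⁺]^2); log Q = -31.957.
E = E° − (0.0592/n) log Q = +0.43 − (0.0592/6)(-31.957) = +0.745 V.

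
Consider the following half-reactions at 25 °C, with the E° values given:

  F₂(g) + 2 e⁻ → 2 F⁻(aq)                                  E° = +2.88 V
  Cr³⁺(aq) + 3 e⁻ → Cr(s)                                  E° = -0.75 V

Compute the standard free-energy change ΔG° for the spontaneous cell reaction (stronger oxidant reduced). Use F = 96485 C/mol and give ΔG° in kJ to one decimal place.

-2101.4 kJ

F₂/F⁻ (E° = +2.88 V) is the cathode; Cr³⁺/Cr (E° = -0.75 V) is the anode, so E°cell = +3.63 V.
Balancing electrons gives n = 6 (lcm of 2 and 3).
ΔG° = −nFE° = −(6)(96485)(+3.63) = -2,101,443 J = -2101.4 kJ.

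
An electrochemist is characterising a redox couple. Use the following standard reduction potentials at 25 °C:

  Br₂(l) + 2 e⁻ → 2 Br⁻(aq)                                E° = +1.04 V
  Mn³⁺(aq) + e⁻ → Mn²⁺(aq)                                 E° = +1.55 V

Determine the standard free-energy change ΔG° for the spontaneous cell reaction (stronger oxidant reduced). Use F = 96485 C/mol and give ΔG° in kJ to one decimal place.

Mn³⁺/Mn²⁺ (E° = +1.55 V) is the cathode; Br₂/Br⁻ (E° = +1.04 V) is the anode, so E°cell = +0.51 V.
Balancing electrons gives n = 2 (lcm of 1 and 2).
ΔG° = −nFE° = −(2)(96485)(+0.51) = -98,415 J = -98.4 kJ.

-98.4 kJ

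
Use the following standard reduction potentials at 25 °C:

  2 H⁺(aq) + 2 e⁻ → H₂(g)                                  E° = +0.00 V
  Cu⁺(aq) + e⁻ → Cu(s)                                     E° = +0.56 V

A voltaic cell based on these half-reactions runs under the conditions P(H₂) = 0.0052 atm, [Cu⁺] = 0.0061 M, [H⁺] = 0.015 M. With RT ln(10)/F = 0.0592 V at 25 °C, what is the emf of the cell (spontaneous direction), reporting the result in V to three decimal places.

+0.469 V

Cu⁺/Cu is the cathode (higher E°), H⁺/H₂ the anode: E°cell = +0.56 − (+0.00) = +0.56 V, n = 2.
Overall: 2 Cu⁺(aq) + H₂(g) → 2 Cu(s) + 2 H⁺(aq)
Q = [H⁺]^2 / ([Cu⁺]^2·P(H₂)); log Q = 3.066.
E = E° − (0.0592/n) log Q = +0.56 − (0.0592/2)(3.066) = +0.469 V.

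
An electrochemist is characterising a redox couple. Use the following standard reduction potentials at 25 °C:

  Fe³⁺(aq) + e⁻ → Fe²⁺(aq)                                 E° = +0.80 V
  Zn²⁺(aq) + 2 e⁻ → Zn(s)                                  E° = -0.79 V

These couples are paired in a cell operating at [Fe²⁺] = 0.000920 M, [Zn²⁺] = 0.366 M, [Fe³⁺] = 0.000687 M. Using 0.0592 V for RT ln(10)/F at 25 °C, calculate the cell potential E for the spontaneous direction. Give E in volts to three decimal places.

+1.595 V

Fe³⁺/Fe²⁺ is the cathode (higher E°), Zn²⁺/Zn the anode: E°cell = +0.80 − (-0.79) = +1.59 V, n = 2.
Overall: 2 Fe³⁺(aq) + Zn(s) → 2 Fe²⁺(aq) + Zn²⁺(aq)
Q = [Fe²⁺]^2·[Zn²⁺] / ([Fe³⁺]^2); log Q = -0.183.
E = E° − (0.0592/n) log Q = +1.59 − (0.0592/2)(-0.183) = +1.595 V.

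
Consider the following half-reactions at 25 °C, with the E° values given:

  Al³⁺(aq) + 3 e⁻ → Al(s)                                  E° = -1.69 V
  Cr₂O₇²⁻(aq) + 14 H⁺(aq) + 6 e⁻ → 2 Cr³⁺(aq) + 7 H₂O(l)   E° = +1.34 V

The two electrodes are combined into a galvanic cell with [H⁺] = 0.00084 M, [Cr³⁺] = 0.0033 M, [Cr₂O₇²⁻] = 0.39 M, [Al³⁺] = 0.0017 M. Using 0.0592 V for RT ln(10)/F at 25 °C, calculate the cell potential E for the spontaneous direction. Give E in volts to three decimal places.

+2.705 V

Cr₂O₇²⁻/Cr³⁺ is the cathode (higher E°), Al³⁺/Al the anode: E°cell = +1.34 − (-1.69) = +3.03 V, n = 6.
Overall: Cr₂O₇²⁻(aq) + 14 H⁺(aq) + 2 Al(s) → 2 Cr³⁺(aq) + 7 H₂O(l) + 2 Al³⁺(aq)
Q = [Cr³⁺]^2·[Al³⁺]^2 / ([Cr₂O₇²⁻]·[H⁺]^14); log Q = 32.967.
E = E° − (0.0592/n) log Q = +3.03 − (0.0592/6)(32.967) = +2.705 V.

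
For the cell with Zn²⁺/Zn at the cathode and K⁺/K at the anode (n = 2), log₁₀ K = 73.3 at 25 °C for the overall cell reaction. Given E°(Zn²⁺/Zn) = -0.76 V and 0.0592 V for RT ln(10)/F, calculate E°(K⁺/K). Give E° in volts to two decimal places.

-2.93 V

E°cell = (0.0592/n)·log K = (0.0592/2)(73.3) = +2.170 V.
Since Zn²⁺/Zn is the cathode and K⁺/K the anode, E°cell = E°(Zn²⁺/Zn) − E°(K⁺/K).
So E°(K⁺/K) = E°(Zn²⁺/Zn) − E°cell = (-0.76) − (+2.170) = -2.93 V.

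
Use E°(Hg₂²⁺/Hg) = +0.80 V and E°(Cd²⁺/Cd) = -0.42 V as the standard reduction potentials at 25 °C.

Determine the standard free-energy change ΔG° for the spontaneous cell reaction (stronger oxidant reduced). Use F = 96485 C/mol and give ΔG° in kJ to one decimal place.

-235.4 kJ

Hg₂²⁺/Hg (E° = +0.80 V) is the cathode; Cd²⁺/Cd (E° = -0.42 V) is the anode, so E°cell = +1.22 V.
Balancing electrons gives n = 2 (lcm of 2 and 2).
ΔG° = −nFE° = −(2)(96485)(+1.22) = -235,423 J = -235.4 kJ.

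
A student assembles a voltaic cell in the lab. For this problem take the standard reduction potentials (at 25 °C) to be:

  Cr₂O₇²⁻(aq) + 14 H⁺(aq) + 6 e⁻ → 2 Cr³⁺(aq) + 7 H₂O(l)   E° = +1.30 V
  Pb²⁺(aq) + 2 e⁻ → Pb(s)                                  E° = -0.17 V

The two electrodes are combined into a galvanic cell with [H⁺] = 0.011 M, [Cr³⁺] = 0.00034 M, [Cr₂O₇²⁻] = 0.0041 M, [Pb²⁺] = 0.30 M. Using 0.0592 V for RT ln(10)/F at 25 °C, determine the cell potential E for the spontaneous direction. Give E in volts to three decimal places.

+1.260 V

Cr₂O₇²⁻/Cr³⁺ is the cathode (higher E°), Pb²⁺/Pb the anode: E°cell = +1.30 − (-0.17) = +1.47 V, n = 6.
Overall: Cr₂O₇²⁻(aq) + 14 H⁺(aq) + 3 Pb(s) → 2 Cr³⁺(aq) + 7 H₂O(l) + 3 Pb²⁺(aq)
Q = [Cr³⁺]^2·[Pb²⁺]^3 / ([Cr₂O₇²⁻]·[H⁺]^14); log Q = 21.302.
E = E° − (0.0592/n) log Q = +1.47 − (0.0592/6)(21.302) = +1.260 V.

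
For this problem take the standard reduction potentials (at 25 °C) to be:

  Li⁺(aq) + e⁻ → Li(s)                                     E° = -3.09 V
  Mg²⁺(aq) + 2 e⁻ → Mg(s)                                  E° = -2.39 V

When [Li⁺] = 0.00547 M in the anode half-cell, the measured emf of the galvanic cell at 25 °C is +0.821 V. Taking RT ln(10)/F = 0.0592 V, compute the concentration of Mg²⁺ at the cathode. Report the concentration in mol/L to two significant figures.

0.37 M

Mg²⁺/Mg is the cathode, Li⁺/Li the anode: E°cell = +0.70 V, n = 2.
Overall reaction: Mg²⁺(aq) + 2 Li(s) → Mg(s) + 2 Li⁺(aq); Q = [Li⁺]^2/[Mg²⁺]^1.
From E = E° − (0.0592/n) log Q: log Q = (E° − E)·n/0.0592 = (+0.70 − (+0.821))·2/0.0592 = -4.0878.
So 1·log[Mg²⁺] = 2·log(0.00547) − log Q = -4.5240 − (-4.0878) = -0.4362; [Mg²⁺] = 10^(-0.4362) ≈ 0.37 M.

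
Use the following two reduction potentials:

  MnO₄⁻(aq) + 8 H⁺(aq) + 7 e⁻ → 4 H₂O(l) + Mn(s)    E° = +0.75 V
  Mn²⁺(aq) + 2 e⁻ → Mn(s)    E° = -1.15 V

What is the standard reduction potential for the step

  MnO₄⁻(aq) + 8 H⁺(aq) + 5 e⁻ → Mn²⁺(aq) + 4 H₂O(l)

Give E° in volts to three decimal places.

+1.510 V

Sequential free energies add, so n₃E°₃ = n₁E°₁ + n₂E°₂.
With n₃ = 7, and the known step contributing 2×(-1.15) V, the unknown satisfies 5·E° = 7×(+0.75) − 2×(-1.15) = +7.550.
E° = +7.550 / 5 = +1.510 V.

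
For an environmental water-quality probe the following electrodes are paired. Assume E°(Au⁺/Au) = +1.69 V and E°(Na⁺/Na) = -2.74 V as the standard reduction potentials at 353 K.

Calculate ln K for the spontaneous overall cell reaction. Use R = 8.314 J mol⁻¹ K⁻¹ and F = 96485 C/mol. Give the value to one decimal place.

145.6

Cathode: Au⁺/Au; anode: Na⁺/Na. E°cell = (+1.69) − (-2.74) = +4.43 V, with n = 1.
ΔG° = −nFE° = −RT ln K, so ln K = nFE°/(RT) = (1)(96485)(+4.43) / ((8.314)(353)) = 145.639.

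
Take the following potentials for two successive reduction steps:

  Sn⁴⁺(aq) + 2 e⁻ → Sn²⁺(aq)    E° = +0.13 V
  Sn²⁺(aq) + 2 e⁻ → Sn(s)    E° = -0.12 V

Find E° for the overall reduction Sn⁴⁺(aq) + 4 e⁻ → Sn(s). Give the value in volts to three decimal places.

Adding the free-energy changes (−nFE°) of the two steps gives −n₃FE°₃ = −n₁FE°₁ − n₂FE°₂.
E°₃ = (2×+0.13 + 2×-0.12) / 4 = (+0.020) / 4 = +0.005 V.

+0.005 V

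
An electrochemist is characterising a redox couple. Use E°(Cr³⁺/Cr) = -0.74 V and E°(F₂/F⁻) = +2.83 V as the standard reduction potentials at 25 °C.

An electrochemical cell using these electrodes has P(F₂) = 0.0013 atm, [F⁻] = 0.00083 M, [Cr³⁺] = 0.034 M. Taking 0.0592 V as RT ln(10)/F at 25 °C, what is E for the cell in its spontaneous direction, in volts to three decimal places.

+3.696 V

F₂/F⁻ is the cathode (higher E°), Cr³⁺/Cr the anode: E°cell = +2.83 − (-0.74) = +3.57 V, n = 6.
Overall: 3 F₂(g) + 2 Cr(s) → 6 F⁻(aq) + 2 Cr³⁺(aq)
Q = [F⁻]^6·[Cr³⁺]^2 / (P(F₂)^3); log Q = -12.764.
E = E° − (0.0592/n) log Q = +3.57 − (0.0592/6)(-12.764) = +3.696 V.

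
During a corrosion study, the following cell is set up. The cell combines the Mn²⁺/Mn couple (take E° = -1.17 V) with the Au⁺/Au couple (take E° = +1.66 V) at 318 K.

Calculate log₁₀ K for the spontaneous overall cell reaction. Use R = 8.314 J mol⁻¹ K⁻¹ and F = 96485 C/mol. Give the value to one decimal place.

89.7

Cathode: Au⁺/Au; anode: Mn²⁺/Mn. E°cell = (+1.66) − (-1.17) = +2.83 V, with n = 2.
ΔG° = −nFE° = −RT ln K, so ln K = nFE°/(RT) = (2)(96485)(+2.83) / ((8.314)(318)) = 206.557.
log₁₀ K = 206.557 / ln 10 = 89.7.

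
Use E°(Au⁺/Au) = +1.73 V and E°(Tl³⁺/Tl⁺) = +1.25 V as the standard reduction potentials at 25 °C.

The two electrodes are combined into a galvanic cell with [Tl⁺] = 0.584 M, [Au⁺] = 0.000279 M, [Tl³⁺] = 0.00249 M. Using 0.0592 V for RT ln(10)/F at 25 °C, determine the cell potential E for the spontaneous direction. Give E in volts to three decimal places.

+0.340 V

Au⁺/Au is the cathode (higher E°), Tl³⁺/Tl⁺ the anode: E°cell = +1.73 − (+1.25) = +0.48 V, n = 2.
Overall: 2 Au⁺(aq) + Tl⁺(aq) → 2 Au(s) + Tl³⁺(aq)
Q = [Tl³⁺] / ([Au⁺]^2·[Tl⁺]); log Q = 4.739.
E = E° − (0.0592/n) log Q = +0.48 − (0.0592/2)(4.739) = +0.340 V.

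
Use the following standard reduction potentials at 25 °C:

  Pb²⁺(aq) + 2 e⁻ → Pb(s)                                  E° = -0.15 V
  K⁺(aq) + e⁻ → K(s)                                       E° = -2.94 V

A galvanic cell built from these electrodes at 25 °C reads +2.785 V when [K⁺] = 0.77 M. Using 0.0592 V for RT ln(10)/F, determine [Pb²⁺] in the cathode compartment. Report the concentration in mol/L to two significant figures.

0.40 M

Pb²⁺/Pb is the cathode, K⁺/K the anode: E°cell = +2.79 V, n = 2.
Overall reaction: Pb²⁺(aq) + 2 K(s) → Pb(s) + 2 K⁺(aq); Q = [K⁺]^2/[Pb²⁺]^1.
From E = E° − (0.0592/n) log Q: log Q = (E° − E)·n/0.0592 = (+2.79 − (+2.785))·2/0.0592 = 0.1689.
So 1·log[Pb²⁺] = 2·log(0.77) − log Q = -0.2270 − (0.1689) = -0.3959; [Pb²⁺] = 10^(-0.3959) ≈ 0.40 M.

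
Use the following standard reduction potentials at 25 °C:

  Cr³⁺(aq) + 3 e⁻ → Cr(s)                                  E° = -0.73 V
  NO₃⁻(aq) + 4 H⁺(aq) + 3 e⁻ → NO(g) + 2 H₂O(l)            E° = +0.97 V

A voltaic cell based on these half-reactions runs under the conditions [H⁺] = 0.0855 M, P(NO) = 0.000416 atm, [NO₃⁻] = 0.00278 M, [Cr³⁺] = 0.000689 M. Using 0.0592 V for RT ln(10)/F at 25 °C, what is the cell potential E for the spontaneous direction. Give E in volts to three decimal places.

+1.694 V

NO₃⁻/NO is the cathode (higher E°), Cr³⁺/Cr the anode: E°cell = +0.97 − (-0.73) = +1.70 V, n = 3.
Overall: NO₃⁻(aq) + 4 H⁺(aq) + Cr(s) → NO(g) + 2 H₂O(l) + Cr³⁺(aq)
Q = P(NO)·[Cr³⁺] / ([NO₃⁻]·[H⁺]^4); log Q = 0.285.
E = E° − (0.0592/n) log Q = +1.70 − (0.0592/3)(0.285) = +1.694 V.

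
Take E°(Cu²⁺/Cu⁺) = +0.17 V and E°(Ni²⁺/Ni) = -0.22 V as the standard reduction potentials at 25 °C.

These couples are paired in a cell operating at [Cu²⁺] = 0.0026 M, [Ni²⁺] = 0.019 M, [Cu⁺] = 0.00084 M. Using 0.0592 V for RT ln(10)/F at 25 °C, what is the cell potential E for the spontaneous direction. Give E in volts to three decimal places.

Cu²⁺/Cu⁺ is the cathode (higher E°), Ni²⁺/Ni the anode: E°cell = +0.17 − (-0.22) = +0.39 V, n = 2.
Overall: 2 Cu²⁺(aq) + Ni(s) → 2 Cu⁺(aq) + Ni²⁺(aq)
Q = [Cu⁺]^2·[Ni²⁺] / ([Cu²⁺]^2); log Q = -2.703.
E = E° − (0.0592/n) log Q = +0.39 − (0.0592/2)(-2.703) = +0.470 V.

+0.470 V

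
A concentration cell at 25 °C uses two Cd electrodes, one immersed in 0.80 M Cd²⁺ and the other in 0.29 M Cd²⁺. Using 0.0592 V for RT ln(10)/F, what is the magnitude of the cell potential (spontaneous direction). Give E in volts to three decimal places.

+0.013 V

For a concentration cell E°cell = 0. The 0.80 M side is the cathode (reduction is favoured where [Cd²⁺] is higher).
With n = 2, E = −(0.0592/2) log([Cd²⁺]ₐₙ/[Cd²⁺]꜀ₐₜ) = −(0.0592/2) log(0.29/0.8) = −(0.0592/2)(-0.441) = +0.013 V.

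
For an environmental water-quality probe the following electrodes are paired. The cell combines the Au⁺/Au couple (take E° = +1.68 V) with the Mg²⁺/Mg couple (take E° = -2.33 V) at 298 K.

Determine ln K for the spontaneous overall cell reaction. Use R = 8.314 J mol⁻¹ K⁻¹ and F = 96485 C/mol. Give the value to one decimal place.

312.3

Cathode: Au⁺/Au; anode: Mg²⁺/Mg. E°cell = (+1.68) − (-2.33) = +4.01 V, with n = 2.
ΔG° = −nFE° = −RT ln K, so ln K = nFE°/(RT) = (2)(96485)(+4.01) / ((8.314)(298)) = 312.326.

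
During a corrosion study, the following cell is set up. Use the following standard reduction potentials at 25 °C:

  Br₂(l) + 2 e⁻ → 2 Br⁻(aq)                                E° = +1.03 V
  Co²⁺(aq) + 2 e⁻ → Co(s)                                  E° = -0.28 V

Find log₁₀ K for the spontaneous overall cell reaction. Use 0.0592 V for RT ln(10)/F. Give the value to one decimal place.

Cathode: Br₂/Br⁻; anode: Co²⁺/Co. E°cell = +1.31 V, n = 2.
log K = nE°cell / 0.0592 = (2)(+1.31) / 0.0592 = 44.3.

44.3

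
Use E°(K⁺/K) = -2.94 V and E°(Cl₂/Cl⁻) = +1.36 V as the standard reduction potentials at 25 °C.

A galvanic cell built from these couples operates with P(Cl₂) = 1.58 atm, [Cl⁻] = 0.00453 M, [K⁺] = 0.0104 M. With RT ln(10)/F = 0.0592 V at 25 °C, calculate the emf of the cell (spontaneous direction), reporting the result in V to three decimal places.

Cl₂/Cl⁻ is the cathode (higher E°), K⁺/K the anode: E°cell = +1.36 − (-2.94) = +4.30 V, n = 2.
Overall: Cl₂(g) + 2 K(s) → 2 Cl⁻(aq) + 2 K⁺(aq)
Q = [Cl⁻]^2·[K⁺]^2 / (P(Cl₂)); log Q = -8.852.
E = E° − (0.0592/n) log Q = +4.30 − (0.0592/2)(-8.852) = +4.562 V.

+4.562 V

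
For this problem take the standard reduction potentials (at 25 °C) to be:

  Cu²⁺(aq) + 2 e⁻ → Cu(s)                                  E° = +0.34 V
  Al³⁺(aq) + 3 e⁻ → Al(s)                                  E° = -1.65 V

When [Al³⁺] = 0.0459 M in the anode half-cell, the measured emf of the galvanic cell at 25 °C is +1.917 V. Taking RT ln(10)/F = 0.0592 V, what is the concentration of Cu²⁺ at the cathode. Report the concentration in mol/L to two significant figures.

Cu²⁺/Cu is the cathode, Al³⁺/Al the anode: E°cell = +1.99 V, n = 6.
Overall reaction: 3 Cu²⁺(aq) + 2 Al(s) → 3 Cu(s) + 2 Al³⁺(aq); Q = [Al³⁺]^2/[Cu²⁺]^3.
From E = E° − (0.0592/n) log Q: log Q = (E° − E)·n/0.0592 = (+1.99 − (+1.917))·6/0.0592 = 7.3986.
So 3·log[Cu²⁺] = 2·log(0.0459) − log Q = -2.6764 − (7.3986) = -10.0750; log[Cu²⁺] = -10.0750 / 3 = -3.3583; [Cu²⁺] = 10^(-3.3583) ≈ 0.00044 M.

0.00044 M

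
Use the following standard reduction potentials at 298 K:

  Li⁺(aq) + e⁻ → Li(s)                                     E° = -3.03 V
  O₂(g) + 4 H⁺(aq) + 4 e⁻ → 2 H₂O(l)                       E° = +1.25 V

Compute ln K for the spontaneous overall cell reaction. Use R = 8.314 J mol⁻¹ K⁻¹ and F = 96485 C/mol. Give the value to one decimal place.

666.7

Cathode: O₂/H₂O; anode: Li⁺/Li. E°cell = (+1.25) − (-3.03) = +4.28 V, with n = 4.
ΔG° = −nFE° = −RT ln K, so ln K = nFE°/(RT) = (4)(96485)(+4.28) / ((8.314)(298)) = 666.710.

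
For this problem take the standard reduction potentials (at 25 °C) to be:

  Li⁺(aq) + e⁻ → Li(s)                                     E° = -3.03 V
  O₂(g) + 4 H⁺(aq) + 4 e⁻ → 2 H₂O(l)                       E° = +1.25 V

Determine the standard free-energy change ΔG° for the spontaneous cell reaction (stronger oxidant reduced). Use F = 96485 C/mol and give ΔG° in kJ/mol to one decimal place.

O₂/H₂O (E° = +1.25 V) is the cathode; Li⁺/Li (E° = -3.03 V) is the anode, so E°cell = +4.28 V.
Balancing electrons gives n = 4 (lcm of 4 and 1).
ΔG° = −nFE° = −(4)(96485)(+4.28) = -1,651,823 J = -1651.8 kJ/mol.

-1651.8 kJ/mol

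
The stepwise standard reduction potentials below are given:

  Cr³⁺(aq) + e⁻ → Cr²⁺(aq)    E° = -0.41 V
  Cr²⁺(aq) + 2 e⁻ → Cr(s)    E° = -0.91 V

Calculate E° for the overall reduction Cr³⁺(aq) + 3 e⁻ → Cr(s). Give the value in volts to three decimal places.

Adding the free-energy changes (−nFE°) of the two steps gives −n₃FE°₃ = −n₁FE°₁ − n₂FE°₂.
E°₃ = (1×-0.41 + 2×-0.91) / 3 = (-2.230) / 3 = -0.743 V.
Simply averaging or adding the two E° values would be wrong; the electron-weighted sum is required.

-0.743 V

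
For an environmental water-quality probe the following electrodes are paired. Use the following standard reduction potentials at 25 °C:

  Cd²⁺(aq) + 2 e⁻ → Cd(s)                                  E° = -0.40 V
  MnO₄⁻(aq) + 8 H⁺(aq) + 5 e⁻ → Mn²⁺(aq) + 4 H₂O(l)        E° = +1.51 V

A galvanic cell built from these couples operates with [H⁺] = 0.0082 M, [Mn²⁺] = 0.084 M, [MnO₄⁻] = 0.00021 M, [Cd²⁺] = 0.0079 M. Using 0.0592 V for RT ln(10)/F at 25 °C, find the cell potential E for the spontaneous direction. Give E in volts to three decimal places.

MnO₄⁻/Mn²⁺ is the cathode (higher E°), Cd²⁺/Cd the anode: E°cell = +1.51 − (-0.40) = +1.91 V, n = 10.
Overall: 2 MnO₄⁻(aq) + 16 H⁺(aq) + 5 Cd(s) → 2 Mn²⁺(aq) + 8 H₂O(l) + 5 Cd²⁺(aq)
Q = [Mn²⁺]^2·[Cd²⁺]^5 / ([MnO₄⁻]^2·[H⁺]^16); log Q = 28.071.
E = E° − (0.0592/n) log Q = +1.91 − (0.0592/10)(28.071) = +1.744 V.

+1.744 V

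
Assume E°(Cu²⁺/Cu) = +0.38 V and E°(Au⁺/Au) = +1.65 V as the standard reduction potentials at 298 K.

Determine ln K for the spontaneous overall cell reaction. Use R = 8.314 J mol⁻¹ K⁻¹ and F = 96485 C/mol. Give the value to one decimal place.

Cathode: Au⁺/Au; anode: Cu²⁺/Cu. E°cell = (+1.65) − (+0.38) = +1.27 V, with n = 2.
ΔG° = −nFE° = −RT ln K, so ln K = nFE°/(RT) = (2)(96485)(+1.27) / ((8.314)(298)) = 98.916.

98.9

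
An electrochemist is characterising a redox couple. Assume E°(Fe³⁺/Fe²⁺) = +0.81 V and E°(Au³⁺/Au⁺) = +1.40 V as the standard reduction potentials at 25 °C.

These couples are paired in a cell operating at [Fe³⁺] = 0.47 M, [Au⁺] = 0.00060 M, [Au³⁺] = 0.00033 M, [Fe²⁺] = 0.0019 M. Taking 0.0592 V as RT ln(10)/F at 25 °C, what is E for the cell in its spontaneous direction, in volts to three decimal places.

Au³⁺/Au⁺ is the cathode (higher E°), Fe³⁺/Fe²⁺ the anode: E°cell = +1.40 − (+0.81) = +0.59 V, n = 2.
Overall: Au³⁺(aq) + 2 Fe²⁺(aq) → Au⁺(aq) + 2 Fe³⁺(aq)
Q = [Au⁺]·[Fe³⁺]^2 / ([Au³⁺]·[Fe²⁺]^2); log Q = 5.046.
E = E° − (0.0592/n) log Q = +0.59 − (0.0592/2)(5.046) = +0.441 V.

+0.441 V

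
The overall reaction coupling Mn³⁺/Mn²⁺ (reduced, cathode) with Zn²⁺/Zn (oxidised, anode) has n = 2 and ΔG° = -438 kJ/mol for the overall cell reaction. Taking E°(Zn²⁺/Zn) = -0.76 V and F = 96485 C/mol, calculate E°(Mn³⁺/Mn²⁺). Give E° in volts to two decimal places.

E°cell = −ΔG°/(nF) = −(-438×10³)/((2)(96485)) = +2.270 V.
Since Mn³⁺/Mn²⁺ is the cathode and Zn²⁺/Zn the anode, E°cell = E°(Mn³⁺/Mn²⁺) − E°(Zn²⁺/Zn).
So E°(Mn³⁺/Mn²⁺) = E°cell + E°(Zn²⁺/Zn) = +2.270 + (-0.76) = +1.51 V.

+1.51 V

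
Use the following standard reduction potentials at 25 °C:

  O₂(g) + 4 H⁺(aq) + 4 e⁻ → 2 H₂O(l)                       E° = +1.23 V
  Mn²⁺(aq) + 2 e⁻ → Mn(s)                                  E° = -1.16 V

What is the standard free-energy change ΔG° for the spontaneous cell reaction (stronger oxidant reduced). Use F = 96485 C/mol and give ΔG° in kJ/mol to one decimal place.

O₂/H₂O (E° = +1.23 V) is the cathode; Mn²⁺/Mn (E° = -1.16 V) is the anode, so E°cell = +2.39 V.
Balancing electrons gives n = 4 (lcm of 4 and 2).
ΔG° = −nFE° = −(4)(96485)(+2.39) = -922,397 J = -922.4 kJ/mol.

-922.4 kJ/mol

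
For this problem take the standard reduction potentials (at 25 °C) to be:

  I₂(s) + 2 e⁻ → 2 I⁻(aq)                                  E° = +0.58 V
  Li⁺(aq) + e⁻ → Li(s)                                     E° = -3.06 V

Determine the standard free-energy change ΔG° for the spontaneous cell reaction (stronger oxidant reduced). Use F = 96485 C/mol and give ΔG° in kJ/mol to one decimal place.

-702.4 kJ/mol

I₂/I⁻ (E° = +0.58 V) is the cathode; Li⁺/Li (E° = -3.06 V) is the anode, so E°cell = +3.64 V.
Balancing electrons gives n = 2 (lcm of 2 and 1).
ΔG° = −nFE° = −(2)(96485)(+3.64) = -702,411 J = -702.4 kJ/mol.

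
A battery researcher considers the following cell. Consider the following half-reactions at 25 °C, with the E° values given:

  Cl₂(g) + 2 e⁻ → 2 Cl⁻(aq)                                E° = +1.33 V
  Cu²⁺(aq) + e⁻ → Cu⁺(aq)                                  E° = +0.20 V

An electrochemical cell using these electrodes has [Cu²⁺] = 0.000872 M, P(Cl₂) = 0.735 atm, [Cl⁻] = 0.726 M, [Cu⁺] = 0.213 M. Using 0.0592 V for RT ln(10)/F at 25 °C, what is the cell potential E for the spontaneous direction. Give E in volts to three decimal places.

Cl₂/Cl⁻ is the cathode (higher E°), Cu²⁺/Cu⁺ the anode: E°cell = +1.33 − (+0.20) = +1.13 V, n = 2.
Overall: Cl₂(g) + 2 Cu⁺(aq) → 2 Cl⁻(aq) + 2 Cu²⁺(aq)
Q = [Cl⁻]^2·[Cu²⁺]^2 / (P(Cl₂)·[Cu⁺]^2); log Q = -4.920.
E = E° − (0.0592/n) log Q = +1.13 − (0.0592/2)(-4.920) = +1.276 V.

+1.276 V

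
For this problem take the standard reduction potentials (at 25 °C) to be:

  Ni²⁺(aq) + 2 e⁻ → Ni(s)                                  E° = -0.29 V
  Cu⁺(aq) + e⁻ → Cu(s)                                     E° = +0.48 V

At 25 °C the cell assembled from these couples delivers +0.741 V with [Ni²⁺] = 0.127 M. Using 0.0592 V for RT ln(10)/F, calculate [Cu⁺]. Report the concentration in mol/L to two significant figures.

Cu⁺/Cu is the cathode, Ni²⁺/Ni the anode: E°cell = +0.77 V, n = 2.
Overall reaction: 2 Cu⁺(aq) + Ni(s) → 2 Cu(s) + Ni²⁺(aq); Q = [Ni²⁺]^1/[Cu⁺]^2.
From E = E° − (0.0592/n) log Q: log Q = (E° − E)·n/0.0592 = (+0.77 − (+0.741))·2/0.0592 = 0.9797.
So 2·log[Cu⁺] = 1·log(0.127) − log Q = -0.8962 − (0.9797) = -1.8759; log[Cu⁺] = -1.8759 / 2 = -0.9379; [Cu⁺] = 10^(-0.9379) ≈ 0.12 M.

0.12 M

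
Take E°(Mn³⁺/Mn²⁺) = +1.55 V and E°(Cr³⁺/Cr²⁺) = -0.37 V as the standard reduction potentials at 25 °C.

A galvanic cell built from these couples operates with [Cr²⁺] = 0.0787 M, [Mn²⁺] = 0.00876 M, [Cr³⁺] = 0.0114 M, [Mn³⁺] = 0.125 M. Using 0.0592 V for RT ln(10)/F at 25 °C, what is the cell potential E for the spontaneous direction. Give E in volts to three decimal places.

Mn³⁺/Mn²⁺ is the cathode (higher E°), Cr³⁺/Cr²⁺ the anode: E°cell = +1.55 − (-0.37) = +1.92 V, n = 1.
Overall: Mn³⁺(aq) + Cr²⁺(aq) → Mn²⁺(aq) + Cr³⁺(aq)
Q = [Mn²⁺]·[Cr³⁺] / ([Mn³⁺]·[Cr²⁺]); log Q = -1.993.
E = E° − (0.0592/n) log Q = +1.92 − (0.0592/1)(-1.993) = +2.038 V.

+2.038 V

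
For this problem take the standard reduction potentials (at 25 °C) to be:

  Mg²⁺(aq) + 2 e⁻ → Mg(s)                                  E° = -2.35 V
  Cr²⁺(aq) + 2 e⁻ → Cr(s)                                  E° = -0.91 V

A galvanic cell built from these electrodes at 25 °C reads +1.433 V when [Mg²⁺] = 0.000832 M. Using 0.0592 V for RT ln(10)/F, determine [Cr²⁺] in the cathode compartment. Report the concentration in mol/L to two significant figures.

0.00048 M

Cr²⁺/Cr is the cathode, Mg²⁺/Mg the anode: E°cell = +1.44 V, n = 2.
Overall reaction: Cr²⁺(aq) + Mg(s) → Cr(s) + Mg²⁺(aq); Q = [Mg²⁺]^1/[Cr²⁺]^1.
From E = E° − (0.0592/n) log Q: log Q = (E° − E)·n/0.0592 = (+1.44 − (+1.433))·2/0.0592 = 0.2365.
So 1·log[Cr²⁺] = 1·log(0.000832) − log Q = -3.0799 − (0.2365) = -3.3164; [Cr²⁺] = 10^(-3.3164) ≈ 0.00048 M.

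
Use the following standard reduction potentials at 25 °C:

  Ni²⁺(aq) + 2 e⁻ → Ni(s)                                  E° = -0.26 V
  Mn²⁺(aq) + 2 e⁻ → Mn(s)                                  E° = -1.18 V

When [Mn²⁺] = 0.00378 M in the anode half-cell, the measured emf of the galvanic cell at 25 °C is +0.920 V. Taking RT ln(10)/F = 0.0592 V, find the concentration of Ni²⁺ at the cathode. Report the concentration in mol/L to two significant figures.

Ni²⁺/Ni is the cathode, Mn²⁺/Mn the anode: E°cell = +0.92 V, n = 2.
Overall reaction: Ni²⁺(aq) + Mn(s) → Ni(s) + Mn²⁺(aq); Q = [Mn²⁺]^1/[Ni²⁺]^1.
From E = E° − (0.0592/n) log Q: log Q = (E° − E)·n/0.0592 = (+0.92 − (+0.920))·2/0.0592 = 0.0000.
So 1·log[Ni²⁺] = 1·log(0.00378) − log Q = -2.4225 − (0.0000) = -2.4225; [Ni²⁺] = 10^(-2.4225) ≈ 0.0038 M.

0.0038 M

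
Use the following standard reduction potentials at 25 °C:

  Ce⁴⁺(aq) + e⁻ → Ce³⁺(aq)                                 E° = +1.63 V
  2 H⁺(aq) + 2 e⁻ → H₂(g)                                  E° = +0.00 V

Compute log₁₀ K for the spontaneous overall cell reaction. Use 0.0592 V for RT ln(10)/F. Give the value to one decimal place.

55.1

Cathode: Ce⁴⁺/Ce³⁺; anode: H⁺/H₂. E°cell = +1.63 V, n = 2.
log K = nE°cell / 0.0592 = (2)(+1.63) / 0.0592 = 55.1.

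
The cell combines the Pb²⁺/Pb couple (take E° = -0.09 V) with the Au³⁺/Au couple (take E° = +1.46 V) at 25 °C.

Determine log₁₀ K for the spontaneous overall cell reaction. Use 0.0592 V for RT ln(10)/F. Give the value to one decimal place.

Cathode: Au³⁺/Au; anode: Pb²⁺/Pb. E°cell = +1.55 V, n = 6.
log K = nE°cell / 0.0592 = (6)(+1.55) / 0.0592 = 157.1.

157.1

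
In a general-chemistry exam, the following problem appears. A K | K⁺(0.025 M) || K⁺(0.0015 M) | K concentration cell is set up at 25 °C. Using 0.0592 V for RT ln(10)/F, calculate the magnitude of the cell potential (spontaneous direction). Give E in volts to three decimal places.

+0.072 V

For a concentration cell E°cell = 0. The 0.025 M side is the cathode (reduction is favoured where [K⁺] is higher).
With n = 1, E = −(0.0592/1) log([K⁺]ₐₙ/[K⁺]꜀ₐₜ) = −(0.0592/1) log(0.0015/0.025) = −(0.0592/1)(-1.222) = +0.072 V.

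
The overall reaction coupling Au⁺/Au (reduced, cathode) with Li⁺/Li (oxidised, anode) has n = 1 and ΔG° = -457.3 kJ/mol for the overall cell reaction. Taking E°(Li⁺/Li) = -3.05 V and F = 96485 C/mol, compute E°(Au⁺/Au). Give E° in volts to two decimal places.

E°cell = −ΔG°/(nF) = −(-457.3×10³)/((1)(96485)) = +4.740 V.
Since Au⁺/Au is the cathode and Li⁺/Li the anode, E°cell = E°(Au⁺/Au) − E°(Li⁺/Li).
So E°(Au⁺/Au) = E°cell + E°(Li⁺/Li) = +4.740 + (-3.05) = +1.69 V.

+1.69 V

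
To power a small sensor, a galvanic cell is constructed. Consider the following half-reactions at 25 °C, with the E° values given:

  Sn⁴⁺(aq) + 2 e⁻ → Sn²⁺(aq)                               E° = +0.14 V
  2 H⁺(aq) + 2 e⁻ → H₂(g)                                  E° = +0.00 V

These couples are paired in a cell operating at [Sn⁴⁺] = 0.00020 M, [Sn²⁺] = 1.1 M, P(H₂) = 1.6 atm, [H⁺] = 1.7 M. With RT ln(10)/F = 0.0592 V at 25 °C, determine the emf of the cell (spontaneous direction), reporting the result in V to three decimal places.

Sn⁴⁺/Sn²⁺ is the cathode (higher E°), H⁺/H₂ the anode: E°cell = +0.14 − (+0.00) = +0.14 V, n = 2.
Overall: Sn⁴⁺(aq) + H₂(g) → Sn²⁺(aq) + 2 H⁺(aq)
Q = [Sn²⁺]·[H⁺]^2 / ([Sn⁴⁺]·P(H₂)); log Q = 3.997.
E = E° − (0.0592/n) log Q = +0.14 − (0.0592/2)(3.997) = +0.022 V.

+0.022 V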